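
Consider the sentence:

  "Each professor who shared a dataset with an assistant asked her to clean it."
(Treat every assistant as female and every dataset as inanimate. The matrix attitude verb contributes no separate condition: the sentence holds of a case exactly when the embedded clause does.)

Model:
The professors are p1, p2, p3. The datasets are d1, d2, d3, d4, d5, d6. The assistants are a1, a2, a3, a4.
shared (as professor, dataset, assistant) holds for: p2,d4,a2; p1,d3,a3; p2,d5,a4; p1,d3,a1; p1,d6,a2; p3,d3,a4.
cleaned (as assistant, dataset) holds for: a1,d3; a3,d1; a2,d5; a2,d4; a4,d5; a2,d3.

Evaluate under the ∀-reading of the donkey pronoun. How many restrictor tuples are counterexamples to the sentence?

3

"her" takes "an assistant" as antecedent and "it" takes "a dataset"; both are donkey pronouns co-varying with the restrictor.
Strong reading: for every (p,d,a) with shared(p,d,a), cleaned(a,d).
Restrictor triples: (p1,d3,a1)→cleaned(a1,d3) ✓  (p1,d3,a3)→cleaned(a3,d3) ✗  (p1,d6,a2)→cleaned(a2,d6) ✗  (p2,d4,a2)→cleaned(a2,d4) ✓  (p2,d5,a4)→cleaned(a4,d5) ✓  (p3,d3,a4)→cleaned(a4,d3) ✗
Counterexamples (restrictor triples failing the scope): 3.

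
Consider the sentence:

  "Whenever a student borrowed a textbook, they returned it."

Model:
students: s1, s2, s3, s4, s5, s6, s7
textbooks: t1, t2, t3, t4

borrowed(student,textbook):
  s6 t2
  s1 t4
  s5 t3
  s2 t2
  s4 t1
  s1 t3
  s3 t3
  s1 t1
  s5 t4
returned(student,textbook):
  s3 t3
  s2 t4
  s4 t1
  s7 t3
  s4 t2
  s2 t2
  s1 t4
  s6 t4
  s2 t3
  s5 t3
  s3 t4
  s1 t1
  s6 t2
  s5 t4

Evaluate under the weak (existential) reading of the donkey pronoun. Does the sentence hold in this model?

True

"it" takes "a textbook" as antecedent — a donkey pronoun bound across the clause boundary.
Weak reading: every student s with some borrowed-textbook has at least one borrowed-textbook t such that returned(s,t).
Per student: s1:✓  s2:✓  s3:✓  s4:✓  s5:✓  s6:✓
Every student in the restrictor has a witness.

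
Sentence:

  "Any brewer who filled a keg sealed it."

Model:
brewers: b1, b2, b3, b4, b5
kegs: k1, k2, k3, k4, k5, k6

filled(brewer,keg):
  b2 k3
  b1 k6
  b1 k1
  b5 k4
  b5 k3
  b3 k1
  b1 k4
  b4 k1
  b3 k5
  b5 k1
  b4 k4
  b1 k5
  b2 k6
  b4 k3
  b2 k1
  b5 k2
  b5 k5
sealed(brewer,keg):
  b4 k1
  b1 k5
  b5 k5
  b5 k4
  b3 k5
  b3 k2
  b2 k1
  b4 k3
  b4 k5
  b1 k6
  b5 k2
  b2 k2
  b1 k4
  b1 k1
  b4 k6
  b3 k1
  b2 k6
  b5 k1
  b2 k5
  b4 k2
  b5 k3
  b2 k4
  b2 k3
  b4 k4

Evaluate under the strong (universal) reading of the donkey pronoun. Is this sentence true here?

True

"it" takes "a keg" as antecedent — a donkey pronoun bound across the clause boundary.
Strong reading: for every (b,k) with filled(b,k), sealed(b,k).
Restrictor pairs: (b1,k1) ✓  (b1,k4) ✓  (b1,k5) ✓  (b1,k6) ✓  (b2,k1) ✓  (b2,k3) ✓  (b2,k6) ✓  (b3,k1) ✓  (b3,k5) ✓  (b4,k1) ✓  (b4,k3) ✓  (b4,k4) ✓  (b5,k1) ✓  (b5,k2) ✓  (b5,k3) ✓  (b5,k4) ✓  (b5,k5) ✓
Every restrictor pair satisfies the scope.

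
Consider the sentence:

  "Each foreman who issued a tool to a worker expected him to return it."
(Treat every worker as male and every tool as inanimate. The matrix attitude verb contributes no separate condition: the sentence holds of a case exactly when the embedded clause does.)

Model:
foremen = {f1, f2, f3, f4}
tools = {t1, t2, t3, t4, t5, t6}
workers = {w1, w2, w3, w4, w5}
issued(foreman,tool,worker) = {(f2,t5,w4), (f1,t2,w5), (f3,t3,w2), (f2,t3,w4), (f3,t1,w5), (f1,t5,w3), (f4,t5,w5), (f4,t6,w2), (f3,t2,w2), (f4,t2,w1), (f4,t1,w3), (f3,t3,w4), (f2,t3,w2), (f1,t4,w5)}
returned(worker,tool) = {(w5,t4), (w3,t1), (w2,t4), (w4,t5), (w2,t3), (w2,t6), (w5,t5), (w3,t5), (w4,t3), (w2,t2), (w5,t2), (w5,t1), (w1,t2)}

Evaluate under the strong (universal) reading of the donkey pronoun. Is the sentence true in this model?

"him" takes "a worker" as antecedent and "it" takes "a tool"; both are donkey pronouns co-varying with the restrictor.
Strong reading: for every (f,t,w) with issued(f,t,w), returned(w,t).
Restrictor triples: (f1,t2,w5)→returned(w5,t2) ✓  (f1,t4,w5)→returned(w5,t4) ✓  (f1,t5,w3)→returned(w3,t5) ✓  (f2,t3,w2)→returned(w2,t3) ✓  (f2,t3,w4)→returned(w4,t3) ✓  (f2,t5,w4)→returned(w4,t5) ✓  (f3,t1,w5)→returned(w5,t1) ✓  (f3,t2,w2)→returned(w2,t2) ✓  (f3,t3,w2)→returned(w2,t3) ✓  (f3,t3,w4)→returned(w4,t3) ✓  (f4,t1,w3)→returned(w3,t1) ✓  (f4,t2,w1)→returned(w1,t2) ✓  (f4,t5,w5)→returned(w5,t5) ✓  (f4,t6,w2)→returned(w2,t6) ✓
Every restrictor triple satisfies the scope.

True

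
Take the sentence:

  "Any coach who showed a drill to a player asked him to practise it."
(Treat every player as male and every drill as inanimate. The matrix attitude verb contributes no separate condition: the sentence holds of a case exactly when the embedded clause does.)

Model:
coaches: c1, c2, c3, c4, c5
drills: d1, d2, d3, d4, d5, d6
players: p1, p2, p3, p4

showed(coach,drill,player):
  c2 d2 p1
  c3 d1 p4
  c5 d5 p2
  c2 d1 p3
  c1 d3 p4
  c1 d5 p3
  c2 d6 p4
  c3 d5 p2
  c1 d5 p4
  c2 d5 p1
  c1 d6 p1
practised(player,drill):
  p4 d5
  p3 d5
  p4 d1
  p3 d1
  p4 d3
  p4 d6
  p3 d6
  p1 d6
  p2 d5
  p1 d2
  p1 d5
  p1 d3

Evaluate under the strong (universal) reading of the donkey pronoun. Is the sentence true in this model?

"him" takes "a player" as antecedent and "it" takes "a drill"; both are donkey pronouns co-varying with the restrictor.
Strong reading: for every (c,d,p) with showed(c,d,p), practised(p,d).
Restrictor triples: (c1,d3,p4)→practised(p4,d3) ✓  (c1,d5,p3)→practised(p3,d5) ✓  (c1,d5,p4)→practised(p4,d5) ✓  (c1,d6,p1)→practised(p1,d6) ✓  (c2,d1,p3)→practised(p3,d1) ✓  (c2,d2,p1)→practised(p1,d2) ✓  (c2,d5,p1)→practised(p1,d5) ✓  (c2,d6,p4)→practised(p4,d6) ✓  (c3,d1,p4)→practised(p4,d1) ✓  (c3,d5,p2)→practised(p2,d5) ✓  (c5,d5,p2)→practised(p2,d5) ✓
Every restrictor triple satisfies the scope.

True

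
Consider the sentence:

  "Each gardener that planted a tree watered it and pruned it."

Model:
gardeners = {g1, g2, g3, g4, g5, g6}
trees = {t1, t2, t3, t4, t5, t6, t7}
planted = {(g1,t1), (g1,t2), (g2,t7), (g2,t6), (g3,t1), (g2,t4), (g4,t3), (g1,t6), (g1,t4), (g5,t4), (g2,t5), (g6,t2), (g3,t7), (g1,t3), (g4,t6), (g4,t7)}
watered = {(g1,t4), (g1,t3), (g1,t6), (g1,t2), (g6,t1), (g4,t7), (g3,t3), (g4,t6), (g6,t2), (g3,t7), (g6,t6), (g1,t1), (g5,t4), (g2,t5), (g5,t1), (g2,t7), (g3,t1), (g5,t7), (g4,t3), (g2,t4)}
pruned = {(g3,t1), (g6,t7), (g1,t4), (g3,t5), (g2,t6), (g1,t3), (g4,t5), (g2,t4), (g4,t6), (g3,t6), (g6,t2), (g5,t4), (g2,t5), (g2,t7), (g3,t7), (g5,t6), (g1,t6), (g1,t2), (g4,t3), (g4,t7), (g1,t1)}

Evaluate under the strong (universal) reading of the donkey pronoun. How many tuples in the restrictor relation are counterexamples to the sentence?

"it" takes "a tree" as antecedent — a donkey pronoun bound across the clause boundary.
Strong reading: for every (g,t) with planted(g,t), watered(g,t) ∧ pruned(g,t).
Restrictor pairs: (g1,t1) ✓  (g1,t2) ✓  (g1,t3) ✓  (g1,t4) ✓  (g1,t6) ✓  (g2,t4) ✓  (g2,t5) ✓  (g2,t6) ✗  (g2,t7) ✓  (g3,t1) ✓  (g3,t7) ✓  (g4,t3) ✓  (g4,t6) ✓  (g4,t7) ✓  (g5,t4) ✓  (g6,t2) ✓
Counterexamples (restrictor pairs failing the scope): 1.

1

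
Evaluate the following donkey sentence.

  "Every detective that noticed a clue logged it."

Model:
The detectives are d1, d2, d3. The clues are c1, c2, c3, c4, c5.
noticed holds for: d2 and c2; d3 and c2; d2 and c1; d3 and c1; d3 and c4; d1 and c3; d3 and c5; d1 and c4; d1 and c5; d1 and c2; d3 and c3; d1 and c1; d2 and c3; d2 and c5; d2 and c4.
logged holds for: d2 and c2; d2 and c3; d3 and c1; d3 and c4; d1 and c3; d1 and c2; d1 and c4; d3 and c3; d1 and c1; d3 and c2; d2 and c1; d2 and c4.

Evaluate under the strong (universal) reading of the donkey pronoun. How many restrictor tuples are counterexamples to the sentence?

"it" takes "a clue" as antecedent — a donkey pronoun bound across the clause boundary.
Strong reading: for every (d,c) with noticed(d,c), logged(d,c).
Restrictor pairs: (d1,c1) ✓  (d1,c2) ✓  (d1,c3) ✓  (d1,c4) ✓  (d1,c5) ✗  (d2,c1) ✓  (d2,c2) ✓  (d2,c3) ✓  (d2,c4) ✓  (d2,c5) ✗  (d3,c1) ✓  (d3,c2) ✓  (d3,c3) ✓  (d3,c4) ✓  (d3,c5) ✗
Counterexamples (restrictor pairs failing the scope): 3.

3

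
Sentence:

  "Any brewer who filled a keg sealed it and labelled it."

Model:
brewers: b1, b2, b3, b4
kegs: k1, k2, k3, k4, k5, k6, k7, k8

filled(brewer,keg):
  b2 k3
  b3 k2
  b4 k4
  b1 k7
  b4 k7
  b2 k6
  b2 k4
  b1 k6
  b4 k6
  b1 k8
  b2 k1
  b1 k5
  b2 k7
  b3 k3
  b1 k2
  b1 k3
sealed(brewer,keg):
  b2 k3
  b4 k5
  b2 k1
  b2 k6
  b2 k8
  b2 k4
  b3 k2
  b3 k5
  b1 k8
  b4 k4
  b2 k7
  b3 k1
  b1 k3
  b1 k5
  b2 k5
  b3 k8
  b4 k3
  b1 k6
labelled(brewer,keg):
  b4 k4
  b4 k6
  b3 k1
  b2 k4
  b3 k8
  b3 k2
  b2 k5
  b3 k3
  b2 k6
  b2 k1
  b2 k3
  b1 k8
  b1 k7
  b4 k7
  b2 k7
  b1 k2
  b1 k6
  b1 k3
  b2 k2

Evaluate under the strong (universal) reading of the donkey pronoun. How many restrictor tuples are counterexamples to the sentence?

"it" takes "a keg" as antecedent — a donkey pronoun bound across the clause boundary.
Strong reading: for every (b,k) with filled(b,k), sealed(b,k) ∧ labelled(b,k).
Restrictor pairs: (b1,k2) ✗  (b1,k3) ✓  (b1,k5) ✗  (b1,k6) ✓  (b1,k7) ✗  (b1,k8) ✓  (b2,k1) ✓  (b2,k3) ✓  (b2,k4) ✓  (b2,k6) ✓  (b2,k7) ✓  (b3,k2) ✓  (b3,k3) ✗  (b4,k4) ✓  (b4,k6) ✗  (b4,k7) ✗
Counterexamples (restrictor pairs failing the scope): 6.

6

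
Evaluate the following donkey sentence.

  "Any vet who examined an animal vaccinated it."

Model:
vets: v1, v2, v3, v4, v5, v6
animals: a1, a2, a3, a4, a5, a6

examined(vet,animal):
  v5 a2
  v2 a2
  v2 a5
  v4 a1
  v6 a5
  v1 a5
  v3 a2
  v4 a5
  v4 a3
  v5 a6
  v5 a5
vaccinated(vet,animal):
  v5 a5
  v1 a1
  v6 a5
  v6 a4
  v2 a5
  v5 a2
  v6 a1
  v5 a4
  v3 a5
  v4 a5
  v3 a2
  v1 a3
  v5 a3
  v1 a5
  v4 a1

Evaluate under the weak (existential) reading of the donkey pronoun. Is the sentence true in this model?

"it" takes "an animal" as antecedent — a donkey pronoun bound across the clause boundary.
Weak reading: every vet v with some examined-animal has at least one examined-animal a such that vaccinated(v,a).
Per vet: v1:✓  v2:✓  v3:✓  v4:✓  v5:✓  v6:✓
Every vet in the restrictor has a witness.

True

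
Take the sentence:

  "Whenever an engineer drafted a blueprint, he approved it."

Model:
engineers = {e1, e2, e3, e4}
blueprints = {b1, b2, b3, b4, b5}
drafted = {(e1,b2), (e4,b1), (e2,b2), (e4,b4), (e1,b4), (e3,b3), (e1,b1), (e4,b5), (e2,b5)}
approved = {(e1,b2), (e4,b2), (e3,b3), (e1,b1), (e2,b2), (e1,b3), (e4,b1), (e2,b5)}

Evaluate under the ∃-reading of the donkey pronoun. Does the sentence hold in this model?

True

"it" takes "a blueprint" as antecedent — a donkey pronoun bound across the clause boundary.
Weak reading: every engineer e with some drafted-blueprint has at least one drafted-blueprint b such that approved(e,b).
Per engineer: e1:✓  e2:✓  e3:✓  e4:✓
Every engineer in the restrictor has a witness.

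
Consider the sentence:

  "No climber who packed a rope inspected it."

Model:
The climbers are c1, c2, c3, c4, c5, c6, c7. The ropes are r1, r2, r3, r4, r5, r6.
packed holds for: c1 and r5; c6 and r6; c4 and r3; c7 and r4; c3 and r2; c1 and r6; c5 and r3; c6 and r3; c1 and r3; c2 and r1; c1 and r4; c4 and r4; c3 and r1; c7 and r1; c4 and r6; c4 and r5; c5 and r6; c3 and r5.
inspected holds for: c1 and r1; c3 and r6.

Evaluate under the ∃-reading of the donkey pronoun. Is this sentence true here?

True

"it" takes "a rope" as antecedent — a donkey pronoun bound across the clause boundary.
Truth condition: for no (c,r) with packed(c,r) does inspected(c,r) hold.
Restrictor pairs — does the scope hold? (c1,r3):fails  (c1,r4):fails  (c1,r5):fails  (c1,r6):fails  (c2,r1):fails  (c3,r1):fails  (c3,r2):fails  (c3,r5):fails  (c4,r3):fails  (c4,r4):fails  (c4,r5):fails  (c4,r6):fails  (c5,r3):fails  (c5,r6):fails  (c6,r3):fails  (c6,r6):fails  (c7,r1):fails  (c7,r4):fails
Scope holds for no restrictor pair, so the sentence is true.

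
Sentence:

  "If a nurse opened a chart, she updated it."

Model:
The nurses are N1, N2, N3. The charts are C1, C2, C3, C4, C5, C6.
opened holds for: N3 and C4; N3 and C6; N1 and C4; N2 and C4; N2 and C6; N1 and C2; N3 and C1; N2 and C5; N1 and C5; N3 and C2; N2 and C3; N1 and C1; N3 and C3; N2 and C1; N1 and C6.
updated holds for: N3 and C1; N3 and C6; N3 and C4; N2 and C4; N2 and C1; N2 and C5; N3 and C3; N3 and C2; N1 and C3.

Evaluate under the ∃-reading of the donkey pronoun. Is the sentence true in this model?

False

"it" takes "a chart" as antecedent — a donkey pronoun bound across the clause boundary.
Weak reading: every nurse n with some opened-chart has at least one opened-chart c such that updated(n,c).
Per nurse: N1:✗  N2:✓  N3:✓
N1 has no witness among its opened-charts.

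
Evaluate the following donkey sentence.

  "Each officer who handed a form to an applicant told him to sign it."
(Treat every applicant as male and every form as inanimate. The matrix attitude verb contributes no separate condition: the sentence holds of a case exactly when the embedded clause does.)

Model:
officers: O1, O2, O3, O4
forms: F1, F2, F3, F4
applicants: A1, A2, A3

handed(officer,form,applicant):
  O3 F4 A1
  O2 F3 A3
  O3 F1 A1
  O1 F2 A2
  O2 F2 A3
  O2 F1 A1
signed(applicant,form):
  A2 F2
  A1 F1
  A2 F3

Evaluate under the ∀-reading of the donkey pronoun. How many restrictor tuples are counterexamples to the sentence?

3

"him" takes "an applicant" as antecedent and "it" takes "a form"; both are donkey pronouns co-varying with the restrictor.
Strong reading: for every (o,f,a) with handed(o,f,a), signed(a,f).
Restrictor triples: (O1,F2,A2)→signed(A2,F2) ✓  (O2,F1,A1)→signed(A1,F1) ✓  (O2,F2,A3)→signed(A3,F2) ✗  (O2,F3,A3)→signed(A3,F3) ✗  (O3,F1,A1)→signed(A1,F1) ✓  (O3,F4,A1)→signed(A1,F4) ✗
Counterexamples (restrictor triples failing the scope): 3.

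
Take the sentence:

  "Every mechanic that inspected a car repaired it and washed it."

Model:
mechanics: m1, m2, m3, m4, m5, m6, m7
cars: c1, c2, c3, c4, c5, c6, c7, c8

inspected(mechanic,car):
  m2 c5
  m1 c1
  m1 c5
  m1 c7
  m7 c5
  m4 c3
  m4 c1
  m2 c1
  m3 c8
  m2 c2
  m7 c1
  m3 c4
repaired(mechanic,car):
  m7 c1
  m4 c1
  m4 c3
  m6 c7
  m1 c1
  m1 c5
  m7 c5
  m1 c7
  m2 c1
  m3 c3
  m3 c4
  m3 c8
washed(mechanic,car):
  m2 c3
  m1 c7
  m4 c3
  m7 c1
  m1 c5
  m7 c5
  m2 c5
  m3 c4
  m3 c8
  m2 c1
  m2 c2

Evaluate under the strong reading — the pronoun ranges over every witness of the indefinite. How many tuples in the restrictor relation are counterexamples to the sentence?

4

"it" takes "a car" as antecedent — a donkey pronoun bound across the clause boundary.
Strong reading: for every (m,c) with inspected(m,c), repaired(m,c) ∧ washed(m,c).
Restrictor pairs: (m1,c1) ✗  (m1,c5) ✓  (m1,c7) ✓  (m2,c1) ✓  (m2,c2) ✗  (m2,c5) ✗  (m3,c4) ✓  (m3,c8) ✓  (m4,c1) ✗  (m4,c3) ✓  (m7,c1) ✓  (m7,c5) ✓
Counterexamples (restrictor pairs failing the scope): 4.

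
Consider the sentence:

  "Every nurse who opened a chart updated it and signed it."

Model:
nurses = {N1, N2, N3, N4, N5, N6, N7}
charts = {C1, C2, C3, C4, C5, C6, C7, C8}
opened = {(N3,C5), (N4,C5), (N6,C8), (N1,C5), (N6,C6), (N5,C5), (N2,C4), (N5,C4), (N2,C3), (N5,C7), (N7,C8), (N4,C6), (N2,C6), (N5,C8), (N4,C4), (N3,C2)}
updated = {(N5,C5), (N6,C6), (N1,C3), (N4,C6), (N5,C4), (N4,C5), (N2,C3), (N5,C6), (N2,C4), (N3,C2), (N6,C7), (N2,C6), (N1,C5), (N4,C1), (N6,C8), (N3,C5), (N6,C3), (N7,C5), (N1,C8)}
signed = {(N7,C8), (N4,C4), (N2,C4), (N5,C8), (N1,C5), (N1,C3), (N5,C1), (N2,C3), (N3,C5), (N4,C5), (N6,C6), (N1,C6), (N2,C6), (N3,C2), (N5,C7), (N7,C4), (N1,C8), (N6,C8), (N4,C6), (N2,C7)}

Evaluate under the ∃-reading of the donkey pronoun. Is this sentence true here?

"it" takes "a chart" as antecedent — a donkey pronoun bound across the clause boundary.
Weak reading: every nurse n with some opened-chart has at least one opened-chart c such that updated(n,c) ∧ signed(n,c).
Per nurse: N1:✓  N2:✓  N3:✓  N4:✓  N5:✗  N6:✓  N7:✗
N5 has no witness among its opened-charts.

False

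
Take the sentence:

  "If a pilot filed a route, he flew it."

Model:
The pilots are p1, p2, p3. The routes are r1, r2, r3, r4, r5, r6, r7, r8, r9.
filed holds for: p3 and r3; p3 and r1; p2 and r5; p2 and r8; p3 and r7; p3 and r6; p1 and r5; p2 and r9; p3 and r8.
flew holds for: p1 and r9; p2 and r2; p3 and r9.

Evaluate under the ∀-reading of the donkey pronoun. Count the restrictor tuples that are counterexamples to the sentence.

"it" takes "a route" as antecedent — a donkey pronoun bound across the clause boundary.
Strong reading: for every (p,r) with filed(p,r), flew(p,r).
Restrictor pairs: (p1,r5) ✗  (p2,r5) ✗  (p2,r8) ✗  (p2,r9) ✗  (p3,r1) ✗  (p3,r3) ✗  (p3,r6) ✗  (p3,r7) ✗  (p3,r8) ✗
Counterexamples (restrictor pairs failing the scope): 9.

9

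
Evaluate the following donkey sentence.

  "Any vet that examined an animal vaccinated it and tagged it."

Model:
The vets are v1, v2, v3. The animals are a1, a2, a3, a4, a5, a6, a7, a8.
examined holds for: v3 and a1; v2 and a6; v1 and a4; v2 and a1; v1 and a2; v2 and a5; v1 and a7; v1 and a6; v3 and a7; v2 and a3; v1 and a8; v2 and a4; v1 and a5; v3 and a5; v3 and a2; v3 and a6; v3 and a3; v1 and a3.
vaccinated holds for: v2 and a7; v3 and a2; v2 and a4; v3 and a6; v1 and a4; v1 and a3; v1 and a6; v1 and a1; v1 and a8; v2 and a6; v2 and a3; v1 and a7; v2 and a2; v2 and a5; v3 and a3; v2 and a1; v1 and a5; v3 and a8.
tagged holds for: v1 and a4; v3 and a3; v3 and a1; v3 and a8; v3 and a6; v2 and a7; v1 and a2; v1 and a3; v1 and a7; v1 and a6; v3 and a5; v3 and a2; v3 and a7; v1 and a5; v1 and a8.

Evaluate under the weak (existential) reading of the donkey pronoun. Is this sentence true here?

"it" takes "an animal" as antecedent — a donkey pronoun bound across the clause boundary.
Weak reading: every vet v with some examined-animal has at least one examined-animal a such that vaccinated(v,a) ∧ tagged(v,a).
Per vet: v1:✓  v2:✗  v3:✓
v2 has no witness among its examined-animals.

False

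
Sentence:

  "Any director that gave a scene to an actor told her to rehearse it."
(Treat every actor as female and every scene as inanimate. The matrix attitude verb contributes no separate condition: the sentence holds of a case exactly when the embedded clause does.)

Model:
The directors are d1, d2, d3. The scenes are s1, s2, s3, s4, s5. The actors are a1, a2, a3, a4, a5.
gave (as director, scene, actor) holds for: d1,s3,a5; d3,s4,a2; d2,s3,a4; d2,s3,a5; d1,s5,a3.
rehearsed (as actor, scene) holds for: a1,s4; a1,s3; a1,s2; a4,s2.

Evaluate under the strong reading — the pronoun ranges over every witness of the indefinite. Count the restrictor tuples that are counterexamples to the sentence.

"her" takes "an actor" as antecedent and "it" takes "a scene"; both are donkey pronouns co-varying with the restrictor.
Strong reading: for every (d,s,a) with gave(d,s,a), rehearsed(a,s).
Restrictor triples: (d1,s3,a5)→rehearsed(a5,s3) ✗  (d1,s5,a3)→rehearsed(a3,s5) ✗  (d2,s3,a4)→rehearsed(a4,s3) ✗  (d2,s3,a5)→rehearsed(a5,s3) ✗  (d3,s4,a2)→rehearsed(a2,s4) ✗
Counterexamples (restrictor triples failing the scope): 5.

5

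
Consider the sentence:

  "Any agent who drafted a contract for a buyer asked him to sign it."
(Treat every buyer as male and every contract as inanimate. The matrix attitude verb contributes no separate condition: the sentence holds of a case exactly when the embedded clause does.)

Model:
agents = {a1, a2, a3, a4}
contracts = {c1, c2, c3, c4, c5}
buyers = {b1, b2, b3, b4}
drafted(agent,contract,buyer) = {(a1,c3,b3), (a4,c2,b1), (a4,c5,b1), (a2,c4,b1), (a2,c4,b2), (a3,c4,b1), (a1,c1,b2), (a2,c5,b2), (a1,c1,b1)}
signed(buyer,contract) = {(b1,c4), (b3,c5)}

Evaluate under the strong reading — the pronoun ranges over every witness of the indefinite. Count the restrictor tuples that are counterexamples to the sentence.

"him" takes "a buyer" as antecedent and "it" takes "a contract"; both are donkey pronouns co-varying with the restrictor.
Strong reading: for every (a,c,b) with drafted(a,c,b), signed(b,c).
Restrictor triples: (a1,c1,b1)→signed(b1,c1) ✗  (a1,c1,b2)→signed(b2,c1) ✗  (a1,c3,b3)→signed(b3,c3) ✗  (a2,c4,b1)→signed(b1,c4) ✓  (a2,c4,b2)→signed(b2,c4) ✗  (a2,c5,b2)→signed(b2,c5) ✗  (a3,c4,b1)→signed(b1,c4) ✓  (a4,c2,b1)→signed(b1,c2) ✗  (a4,c5,b1)→signed(b1,c5) ✗
Counterexamples (restrictor triples failing the scope): 7.

7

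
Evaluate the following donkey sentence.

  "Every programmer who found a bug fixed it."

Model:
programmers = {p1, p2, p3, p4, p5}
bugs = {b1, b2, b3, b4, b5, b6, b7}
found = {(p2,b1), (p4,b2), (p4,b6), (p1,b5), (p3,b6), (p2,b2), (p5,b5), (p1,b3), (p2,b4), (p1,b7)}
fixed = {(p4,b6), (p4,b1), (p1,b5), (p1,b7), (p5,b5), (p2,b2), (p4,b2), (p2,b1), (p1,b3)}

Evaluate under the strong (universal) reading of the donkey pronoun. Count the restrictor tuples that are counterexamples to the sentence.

2

"it" takes "a bug" as antecedent — a donkey pronoun bound across the clause boundary.
Strong reading: for every (p,b) with found(p,b), fixed(p,b).
Restrictor pairs: (p1,b3) ✓  (p1,b5) ✓  (p1,b7) ✓  (p2,b1) ✓  (p2,b2) ✓  (p2,b4) ✗  (p3,b6) ✗  (p4,b2) ✓  (p4,b6) ✓  (p5,b5) ✓
Counterexamples (restrictor pairs failing the scope): 2.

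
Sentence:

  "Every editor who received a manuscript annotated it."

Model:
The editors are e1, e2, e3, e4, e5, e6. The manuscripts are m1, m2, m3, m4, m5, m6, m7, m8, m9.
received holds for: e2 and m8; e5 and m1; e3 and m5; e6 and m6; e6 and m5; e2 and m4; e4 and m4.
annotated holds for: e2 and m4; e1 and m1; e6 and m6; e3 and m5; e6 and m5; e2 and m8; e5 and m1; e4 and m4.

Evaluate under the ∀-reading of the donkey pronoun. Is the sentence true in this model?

"it" takes "a manuscript" as antecedent — a donkey pronoun bound across the clause boundary.
Strong reading: for every (e,m) with received(e,m), annotated(e,m).
Restrictor pairs: (e2,m4) ✓  (e2,m8) ✓  (e3,m5) ✓  (e4,m4) ✓  (e5,m1) ✓  (e6,m5) ✓  (e6,m6) ✓
Every restrictor pair satisfies the scope.

True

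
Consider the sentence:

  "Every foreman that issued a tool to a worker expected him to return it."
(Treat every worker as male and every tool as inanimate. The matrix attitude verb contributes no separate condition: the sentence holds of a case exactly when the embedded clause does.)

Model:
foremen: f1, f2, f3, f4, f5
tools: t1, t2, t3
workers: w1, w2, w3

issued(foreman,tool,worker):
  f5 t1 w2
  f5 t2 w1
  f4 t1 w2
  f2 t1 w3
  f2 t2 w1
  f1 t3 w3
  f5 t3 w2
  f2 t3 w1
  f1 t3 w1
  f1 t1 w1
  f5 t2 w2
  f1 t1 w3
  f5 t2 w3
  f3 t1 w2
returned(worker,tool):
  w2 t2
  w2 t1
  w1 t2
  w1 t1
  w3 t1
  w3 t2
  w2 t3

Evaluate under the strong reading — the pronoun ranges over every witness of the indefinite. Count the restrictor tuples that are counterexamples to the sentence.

3

"him" takes "a worker" as antecedent and "it" takes "a tool"; both are donkey pronouns co-varying with the restrictor.
Strong reading: for every (f,t,w) with issued(f,t,w), returned(w,t).
Restrictor triples: (f1,t1,w1)→returned(w1,t1) ✓  (f1,t1,w3)→returned(w3,t1) ✓  (f1,t3,w1)→returned(w1,t3) ✗  (f1,t3,w3)→returned(w3,t3) ✗  (f2,t1,w3)→returned(w3,t1) ✓  (f2,t2,w1)→returned(w1,t2) ✓  (f2,t3,w1)→returned(w1,t3) ✗  (f3,t1,w2)→returned(w2,t1) ✓  (f4,t1,w2)→returned(w2,t1) ✓  (f5,t1,w2)→returned(w2,t1) ✓  (f5,t2,w1)→returned(w1,t2) ✓  (f5,t2,w2)→returned(w2,t2) ✓  (f5,t2,w3)→returned(w3,t2) ✓  (f5,t3,w2)→returned(w2,t3) ✓
Counterexamples (restrictor triples failing the scope): 3.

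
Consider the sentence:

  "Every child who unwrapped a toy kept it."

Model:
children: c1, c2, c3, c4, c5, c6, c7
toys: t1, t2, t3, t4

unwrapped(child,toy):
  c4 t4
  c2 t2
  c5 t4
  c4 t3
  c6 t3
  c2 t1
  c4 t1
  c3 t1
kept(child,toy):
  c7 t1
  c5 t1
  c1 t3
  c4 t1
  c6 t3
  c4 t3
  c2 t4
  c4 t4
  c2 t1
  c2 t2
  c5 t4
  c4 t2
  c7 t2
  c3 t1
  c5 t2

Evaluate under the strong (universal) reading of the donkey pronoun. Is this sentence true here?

"it" takes "a toy" as antecedent — a donkey pronoun bound across the clause boundary.
Strong reading: for every (c,t) with unwrapped(c,t), kept(c,t).
Restrictor pairs: (c2,t1) ✓  (c2,t2) ✓  (c3,t1) ✓  (c4,t1) ✓  (c4,t3) ✓  (c4,t4) ✓  (c5,t4) ✓  (c6,t3) ✓
Every restrictor pair satisfies the scope.

True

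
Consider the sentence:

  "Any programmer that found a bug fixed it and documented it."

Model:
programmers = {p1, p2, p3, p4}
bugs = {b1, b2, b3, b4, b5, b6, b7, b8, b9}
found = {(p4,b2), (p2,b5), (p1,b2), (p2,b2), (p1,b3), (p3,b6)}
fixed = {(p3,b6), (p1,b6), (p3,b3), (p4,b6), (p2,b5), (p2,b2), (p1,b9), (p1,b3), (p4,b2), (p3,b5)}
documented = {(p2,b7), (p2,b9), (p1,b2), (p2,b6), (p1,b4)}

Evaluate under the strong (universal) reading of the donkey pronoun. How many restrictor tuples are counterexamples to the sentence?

6

"it" takes "a bug" as antecedent — a donkey pronoun bound across the clause boundary.
Strong reading: for every (p,b) with found(p,b), fixed(p,b) ∧ documented(p,b).
Restrictor pairs: (p1,b2) ✗  (p1,b3) ✗  (p2,b2) ✗  (p2,b5) ✗  (p3,b6) ✗  (p4,b2) ✗
Counterexamples (restrictor pairs failing the scope): 6.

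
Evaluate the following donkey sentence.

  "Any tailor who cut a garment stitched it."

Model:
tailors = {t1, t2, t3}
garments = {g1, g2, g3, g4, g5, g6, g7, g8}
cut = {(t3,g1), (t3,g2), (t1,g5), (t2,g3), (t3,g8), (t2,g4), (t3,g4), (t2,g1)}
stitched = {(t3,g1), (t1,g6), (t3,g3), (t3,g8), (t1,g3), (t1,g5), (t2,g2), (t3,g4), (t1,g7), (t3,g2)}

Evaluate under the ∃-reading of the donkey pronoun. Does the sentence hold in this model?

"it" takes "a garment" as antecedent — a donkey pronoun bound across the clause boundary.
Weak reading: every tailor t with some cut-garment has at least one cut-garment g such that stitched(t,g).
Per tailor: t1:✓  t2:✗  t3:✓
t2 has no witness among its cut-garments.

False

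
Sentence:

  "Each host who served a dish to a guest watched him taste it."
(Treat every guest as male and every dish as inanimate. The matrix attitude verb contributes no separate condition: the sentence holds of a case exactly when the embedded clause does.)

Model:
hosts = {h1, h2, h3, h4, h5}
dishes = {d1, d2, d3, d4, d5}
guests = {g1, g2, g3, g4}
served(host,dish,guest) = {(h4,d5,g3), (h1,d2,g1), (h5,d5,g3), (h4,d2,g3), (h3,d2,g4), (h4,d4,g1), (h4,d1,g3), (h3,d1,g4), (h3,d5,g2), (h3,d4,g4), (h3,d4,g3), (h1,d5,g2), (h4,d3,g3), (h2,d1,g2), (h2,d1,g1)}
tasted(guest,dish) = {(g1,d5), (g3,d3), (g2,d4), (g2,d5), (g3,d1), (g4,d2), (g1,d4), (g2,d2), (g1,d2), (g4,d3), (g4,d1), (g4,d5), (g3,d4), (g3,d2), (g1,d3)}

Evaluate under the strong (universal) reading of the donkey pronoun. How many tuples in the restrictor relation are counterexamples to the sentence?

"him" takes "a guest" as antecedent and "it" takes "a dish"; both are donkey pronouns co-varying with the restrictor.
Strong reading: for every (h,d,g) with served(h,d,g), tasted(g,d).
Restrictor triples: (h1,d2,g1)→tasted(g1,d2) ✓  (h1,d5,g2)→tasted(g2,d5) ✓  (h2,d1,g1)→tasted(g1,d1) ✗  (h2,d1,g2)→tasted(g2,d1) ✗  (h3,d1,g4)→tasted(g4,d1) ✓  (h3,d2,g4)→tasted(g4,d2) ✓  (h3,d4,g3)→tasted(g3,d4) ✓  (h3,d4,g4)→tasted(g4,d4) ✗  (h3,d5,g2)→tasted(g2,d5) ✓  (h4,d1,g3)→tasted(g3,d1) ✓  (h4,d2,g3)→tasted(g3,d2) ✓  (h4,d3,g3)→tasted(g3,d3) ✓  (h4,d4,g1)→tasted(g1,d4) ✓  (h4,d5,g3)→tasted(g3,d5) ✗  (h5,d5,g3)→tasted(g3,d5) ✗
Counterexamples (restrictor triples failing the scope): 5.

5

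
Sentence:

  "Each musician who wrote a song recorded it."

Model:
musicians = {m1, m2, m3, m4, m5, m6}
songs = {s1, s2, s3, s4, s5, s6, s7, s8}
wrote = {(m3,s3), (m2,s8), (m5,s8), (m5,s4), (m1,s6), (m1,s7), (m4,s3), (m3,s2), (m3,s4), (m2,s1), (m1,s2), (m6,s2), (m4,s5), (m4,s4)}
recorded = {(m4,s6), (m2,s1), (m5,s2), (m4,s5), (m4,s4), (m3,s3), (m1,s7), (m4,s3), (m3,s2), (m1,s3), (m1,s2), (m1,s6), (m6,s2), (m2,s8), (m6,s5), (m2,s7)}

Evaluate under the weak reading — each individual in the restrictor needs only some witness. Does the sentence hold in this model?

False

"it" takes "a song" as antecedent — a donkey pronoun bound across the clause boundary.
Weak reading: every musician m with some wrote-song has at least one wrote-song s such that recorded(m,s).
Per musician: m1:✓  m2:✓  m3:✓  m4:✓  m5:✗  m6:✓
m5 has no witness among its wrote-songs.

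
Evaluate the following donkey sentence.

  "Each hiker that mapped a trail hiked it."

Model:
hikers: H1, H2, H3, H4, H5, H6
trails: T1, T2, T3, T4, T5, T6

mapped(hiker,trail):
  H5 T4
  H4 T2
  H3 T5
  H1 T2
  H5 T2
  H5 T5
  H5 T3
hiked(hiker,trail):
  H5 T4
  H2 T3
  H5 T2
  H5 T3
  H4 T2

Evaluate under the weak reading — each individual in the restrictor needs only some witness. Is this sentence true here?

False

"it" takes "a trail" as antecedent — a donkey pronoun bound across the clause boundary.
Weak reading: every hiker h with some mapped-trail has at least one mapped-trail t such that hiked(h,t).
Per hiker: H1:✗  H3:✗  H4:✓  H5:✓
H1 has no witness among its mapped-trails.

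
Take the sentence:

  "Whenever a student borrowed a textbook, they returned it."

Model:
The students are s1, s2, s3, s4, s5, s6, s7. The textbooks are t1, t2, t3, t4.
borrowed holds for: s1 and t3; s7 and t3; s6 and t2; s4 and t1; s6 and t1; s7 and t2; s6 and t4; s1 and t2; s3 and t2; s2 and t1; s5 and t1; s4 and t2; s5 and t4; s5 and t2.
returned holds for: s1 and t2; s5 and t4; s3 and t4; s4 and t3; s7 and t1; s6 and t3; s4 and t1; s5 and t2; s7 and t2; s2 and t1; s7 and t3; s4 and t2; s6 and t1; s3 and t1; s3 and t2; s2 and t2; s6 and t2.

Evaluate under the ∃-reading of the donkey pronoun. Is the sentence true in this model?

True

"it" takes "a textbook" as antecedent — a donkey pronoun bound across the clause boundary.
Weak reading: every student s with some borrowed-textbook has at least one borrowed-textbook t such that returned(s,t).
Per student: s1:✓  s2:✓  s3:✓  s4:✓  s5:✓  s6:✓  s7:✓
Every student in the restrictor has a witness.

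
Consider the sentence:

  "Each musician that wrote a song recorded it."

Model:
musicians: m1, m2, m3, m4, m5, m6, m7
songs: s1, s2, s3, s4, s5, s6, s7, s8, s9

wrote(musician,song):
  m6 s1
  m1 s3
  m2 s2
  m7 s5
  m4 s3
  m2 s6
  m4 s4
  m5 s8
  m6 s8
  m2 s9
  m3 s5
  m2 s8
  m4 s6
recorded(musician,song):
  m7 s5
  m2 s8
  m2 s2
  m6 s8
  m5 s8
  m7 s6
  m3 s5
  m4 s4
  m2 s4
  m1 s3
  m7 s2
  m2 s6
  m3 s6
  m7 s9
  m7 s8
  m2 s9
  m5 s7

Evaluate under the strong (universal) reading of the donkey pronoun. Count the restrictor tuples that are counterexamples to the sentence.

"it" takes "a song" as antecedent — a donkey pronoun bound across the clause boundary.
Strong reading: for every (m,s) with wrote(m,s), recorded(m,s).
Restrictor pairs: (m1,s3) ✓  (m2,s2) ✓  (m2,s6) ✓  (m2,s8) ✓  (m2,s9) ✓  (m3,s5) ✓  (m4,s3) ✗  (m4,s4) ✓  (m4,s6) ✗  (m5,s8) ✓  (m6,s1) ✗  (m6,s8) ✓  (m7,s5) ✓
Counterexamples (restrictor pairs failing the scope): 3.

3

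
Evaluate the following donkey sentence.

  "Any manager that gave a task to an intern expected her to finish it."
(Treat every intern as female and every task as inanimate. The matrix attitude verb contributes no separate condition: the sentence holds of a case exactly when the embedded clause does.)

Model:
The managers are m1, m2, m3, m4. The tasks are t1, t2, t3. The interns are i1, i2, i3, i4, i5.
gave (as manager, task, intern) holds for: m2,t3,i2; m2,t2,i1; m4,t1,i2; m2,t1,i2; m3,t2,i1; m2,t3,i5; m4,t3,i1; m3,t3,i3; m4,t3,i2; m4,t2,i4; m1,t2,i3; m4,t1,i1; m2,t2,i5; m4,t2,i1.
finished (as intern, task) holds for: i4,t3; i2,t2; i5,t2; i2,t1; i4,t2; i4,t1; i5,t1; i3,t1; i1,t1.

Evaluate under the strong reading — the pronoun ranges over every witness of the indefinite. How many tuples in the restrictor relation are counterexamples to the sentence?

9

"her" takes "an intern" as antecedent and "it" takes "a task"; both are donkey pronouns co-varying with the restrictor.
Strong reading: for every (m,t,i) with gave(m,t,i), finished(i,t).
Restrictor triples: (m1,t2,i3)→finished(i3,t2) ✗  (m2,t1,i2)→finished(i2,t1) ✓  (m2,t2,i1)→finished(i1,t2) ✗  (m2,t2,i5)→finished(i5,t2) ✓  (m2,t3,i2)→finished(i2,t3) ✗  (m2,t3,i5)→finished(i5,t3) ✗  (m3,t2,i1)→finished(i1,t2) ✗  (m3,t3,i3)→finished(i3,t3) ✗  (m4,t1,i1)→finished(i1,t1) ✓  (m4,t1,i2)→finished(i2,t1) ✓  (m4,t2,i1)→finished(i1,t2) ✗  (m4,t2,i4)→finished(i4,t2) ✓  (m4,t3,i1)→finished(i1,t3) ✗  (m4,t3,i2)→finished(i2,t3) ✗
Counterexamples (restrictor triples failing the scope): 9.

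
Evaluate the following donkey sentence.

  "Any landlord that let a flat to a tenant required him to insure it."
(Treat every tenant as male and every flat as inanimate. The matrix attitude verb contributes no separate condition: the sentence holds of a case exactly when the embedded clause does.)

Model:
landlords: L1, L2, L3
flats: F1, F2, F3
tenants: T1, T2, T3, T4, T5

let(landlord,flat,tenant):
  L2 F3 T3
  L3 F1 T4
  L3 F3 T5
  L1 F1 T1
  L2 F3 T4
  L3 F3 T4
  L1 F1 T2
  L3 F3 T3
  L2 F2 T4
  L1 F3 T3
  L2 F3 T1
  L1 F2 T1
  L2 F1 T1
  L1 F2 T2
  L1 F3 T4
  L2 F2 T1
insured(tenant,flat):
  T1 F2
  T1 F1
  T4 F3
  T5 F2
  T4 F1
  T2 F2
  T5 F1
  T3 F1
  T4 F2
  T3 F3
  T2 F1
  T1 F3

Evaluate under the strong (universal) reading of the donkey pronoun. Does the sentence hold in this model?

"him" takes "a tenant" as antecedent and "it" takes "a flat"; both are donkey pronouns co-varying with the restrictor.
Strong reading: for every (l,f,t) with let(l,f,t), insured(t,f).
Restrictor triples: (L1,F1,T1)→insured(T1,F1) ✓  (L1,F1,T2)→insured(T2,F1) ✓  (L1,F2,T1)→insured(T1,F2) ✓  (L1,F2,T2)→insured(T2,F2) ✓  (L1,F3,T3)→insured(T3,F3) ✓  (L1,F3,T4)→insured(T4,F3) ✓  (L2,F1,T1)→insured(T1,F1) ✓  (L2,F2,T1)→insured(T1,F2) ✓  (L2,F2,T4)→insured(T4,F2) ✓  (L2,F3,T1)→insured(T1,F3) ✓  (L2,F3,T3)→insured(T3,F3) ✓  (L2,F3,T4)→insured(T4,F3) ✓  (L3,F1,T4)→insured(T4,F1) ✓  (L3,F3,T3)→insured(T3,F3) ✓  (L3,F3,T4)→insured(T4,F3) ✓  (L3,F3,T5)→insured(T5,F3) ✗
Counterexample: (L3,F3,T5) — insured(T5,F3) does not hold.

False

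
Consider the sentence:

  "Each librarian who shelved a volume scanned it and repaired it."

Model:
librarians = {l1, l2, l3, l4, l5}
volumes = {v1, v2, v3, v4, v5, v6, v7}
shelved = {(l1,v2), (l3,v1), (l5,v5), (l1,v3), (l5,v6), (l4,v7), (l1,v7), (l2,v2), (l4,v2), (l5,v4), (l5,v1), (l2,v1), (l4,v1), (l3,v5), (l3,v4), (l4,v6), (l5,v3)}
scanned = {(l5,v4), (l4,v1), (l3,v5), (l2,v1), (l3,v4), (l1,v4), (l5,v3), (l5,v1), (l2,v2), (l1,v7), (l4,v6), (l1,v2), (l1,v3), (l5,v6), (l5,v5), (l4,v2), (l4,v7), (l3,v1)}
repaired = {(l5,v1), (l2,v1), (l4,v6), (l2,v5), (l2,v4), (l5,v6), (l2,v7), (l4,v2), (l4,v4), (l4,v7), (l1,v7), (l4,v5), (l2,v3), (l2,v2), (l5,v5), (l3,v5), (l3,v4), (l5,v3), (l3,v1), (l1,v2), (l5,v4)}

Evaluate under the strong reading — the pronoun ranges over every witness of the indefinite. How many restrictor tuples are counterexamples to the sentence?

2

"it" takes "a volume" as antecedent — a donkey pronoun bound across the clause boundary.
Strong reading: for every (l,v) with shelved(l,v), scanned(l,v) ∧ repaired(l,v).
Restrictor pairs: (l1,v2) ✓  (l1,v3) ✗  (l1,v7) ✓  (l2,v1) ✓  (l2,v2) ✓  (l3,v1) ✓  (l3,v4) ✓  (l3,v5) ✓  (l4,v1) ✗  (l4,v2) ✓  (l4,v6) ✓  (l4,v7) ✓  (l5,v1) ✓  (l5,v3) ✓  (l5,v4) ✓  (l5,v5) ✓  (l5,v6) ✓
Counterexamples (restrictor pairs failing the scope): 2.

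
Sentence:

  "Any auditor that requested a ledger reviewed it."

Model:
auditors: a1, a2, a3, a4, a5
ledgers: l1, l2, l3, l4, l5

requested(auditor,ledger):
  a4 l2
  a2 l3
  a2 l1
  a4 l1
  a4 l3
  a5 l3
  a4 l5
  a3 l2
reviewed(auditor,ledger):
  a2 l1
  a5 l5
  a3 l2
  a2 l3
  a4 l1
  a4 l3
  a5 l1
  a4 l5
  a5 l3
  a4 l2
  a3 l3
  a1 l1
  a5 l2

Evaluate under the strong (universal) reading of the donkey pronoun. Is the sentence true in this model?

"it" takes "a ledger" as antecedent — a donkey pronoun bound across the clause boundary.
Strong reading: for every (a,l) with requested(a,l), reviewed(a,l).
Restrictor pairs: (a2,l1) ✓  (a2,l3) ✓  (a3,l2) ✓  (a4,l1) ✓  (a4,l2) ✓  (a4,l3) ✓  (a4,l5) ✓  (a5,l3) ✓
Every restrictor pair satisfies the scope.

True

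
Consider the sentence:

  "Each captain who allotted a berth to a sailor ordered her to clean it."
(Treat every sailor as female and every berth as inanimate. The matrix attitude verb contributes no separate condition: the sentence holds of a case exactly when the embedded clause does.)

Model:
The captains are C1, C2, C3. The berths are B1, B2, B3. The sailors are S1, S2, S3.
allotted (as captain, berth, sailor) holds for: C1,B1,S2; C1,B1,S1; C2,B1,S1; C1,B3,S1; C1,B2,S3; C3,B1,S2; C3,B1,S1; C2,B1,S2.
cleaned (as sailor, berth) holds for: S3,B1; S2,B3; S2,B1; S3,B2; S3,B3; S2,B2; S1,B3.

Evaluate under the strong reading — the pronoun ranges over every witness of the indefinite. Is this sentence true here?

False

"her" takes "a sailor" as antecedent and "it" takes "a berth"; both are donkey pronouns co-varying with the restrictor.
Strong reading: for every (c,b,s) with allotted(c,b,s), cleaned(s,b).
Restrictor triples: (C1,B1,S1)→cleaned(S1,B1) ✗  (C1,B1,S2)→cleaned(S2,B1) ✓  (C1,B2,S3)→cleaned(S3,B2) ✓  (C1,B3,S1)→cleaned(S1,B3) ✓  (C2,B1,S1)→cleaned(S1,B1) ✗  (C2,B1,S2)→cleaned(S2,B1) ✓  (C3,B1,S1)→cleaned(S1,B1) ✗  (C3,B1,S2)→cleaned(S2,B1) ✓
Counterexample: (C1,B1,S1) — cleaned(S1,B1) does not hold.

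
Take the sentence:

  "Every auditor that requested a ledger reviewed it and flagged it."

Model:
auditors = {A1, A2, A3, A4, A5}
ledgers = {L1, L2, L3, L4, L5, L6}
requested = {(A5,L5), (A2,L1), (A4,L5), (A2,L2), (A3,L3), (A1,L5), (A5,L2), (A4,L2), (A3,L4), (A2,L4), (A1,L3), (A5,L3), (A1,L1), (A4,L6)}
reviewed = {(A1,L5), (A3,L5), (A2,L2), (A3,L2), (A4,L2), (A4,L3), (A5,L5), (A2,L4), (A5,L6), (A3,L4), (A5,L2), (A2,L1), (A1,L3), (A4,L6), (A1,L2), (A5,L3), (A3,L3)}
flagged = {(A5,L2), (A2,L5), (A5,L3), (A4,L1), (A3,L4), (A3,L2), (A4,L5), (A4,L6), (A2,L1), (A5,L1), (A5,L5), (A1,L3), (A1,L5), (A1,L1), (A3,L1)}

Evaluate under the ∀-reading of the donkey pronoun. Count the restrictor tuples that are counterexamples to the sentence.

6

"it" takes "a ledger" as antecedent — a donkey pronoun bound across the clause boundary.
Strong reading: for every (a,l) with requested(a,l), reviewed(a,l) ∧ flagged(a,l).
Restrictor pairs: (A1,L1) ✗  (A1,L3) ✓  (A1,L5) ✓  (A2,L1) ✓  (A2,L2) ✗  (A2,L4) ✗  (A3,L3) ✗  (A3,L4) ✓  (A4,L2) ✗  (A4,L5) ✗  (A4,L6) ✓  (A5,L2) ✓  (A5,L3) ✓  (A5,L5) ✓
Counterexamples (restrictor pairs failing the scope): 6.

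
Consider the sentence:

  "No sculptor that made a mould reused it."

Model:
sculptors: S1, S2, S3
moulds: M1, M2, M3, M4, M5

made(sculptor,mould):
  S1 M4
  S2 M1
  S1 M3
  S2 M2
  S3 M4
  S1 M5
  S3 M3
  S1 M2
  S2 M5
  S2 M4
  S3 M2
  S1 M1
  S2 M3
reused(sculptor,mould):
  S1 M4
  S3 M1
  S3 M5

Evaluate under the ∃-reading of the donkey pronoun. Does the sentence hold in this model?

False

"it" takes "a mould" as antecedent — a donkey pronoun bound across the clause boundary.
Truth condition: for no (s,m) with made(s,m) does reused(s,m) hold.
Restrictor pairs — does the scope hold? (S1,M1):fails  (S1,M2):fails  (S1,M3):fails  (S1,M4):holds  (S1,M5):fails  (S2,M1):fails  (S2,M2):fails  (S2,M3):fails  (S2,M4):fails  (S2,M5):fails  (S3,M2):fails  (S3,M3):fails  (S3,M4):fails
Scope holds for 1 pair(s), so the sentence is false.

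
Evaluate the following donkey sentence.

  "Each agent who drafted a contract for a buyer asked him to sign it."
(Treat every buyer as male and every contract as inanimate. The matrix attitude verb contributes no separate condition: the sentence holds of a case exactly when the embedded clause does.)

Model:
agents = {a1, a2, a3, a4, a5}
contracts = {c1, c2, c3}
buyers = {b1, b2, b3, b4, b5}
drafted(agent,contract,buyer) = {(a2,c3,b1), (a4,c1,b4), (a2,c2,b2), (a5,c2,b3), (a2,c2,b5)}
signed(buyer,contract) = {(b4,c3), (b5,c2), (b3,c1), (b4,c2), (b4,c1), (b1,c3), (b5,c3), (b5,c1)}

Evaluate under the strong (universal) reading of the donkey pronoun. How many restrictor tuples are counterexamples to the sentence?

"him" takes "a buyer" as antecedent and "it" takes "a contract"; both are donkey pronouns co-varying with the restrictor.
Strong reading: for every (a,c,b) with drafted(a,c,b), signed(b,c).
Restrictor triples: (a2,c2,b2)→signed(b2,c2) ✗  (a2,c2,b5)→signed(b5,c2) ✓  (a2,c3,b1)→signed(b1,c3) ✓  (a4,c1,b4)→signed(b4,c1) ✓  (a5,c2,b3)→signed(b3,c2) ✗
Counterexamples (restrictor triples failing the scope): 2.

2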